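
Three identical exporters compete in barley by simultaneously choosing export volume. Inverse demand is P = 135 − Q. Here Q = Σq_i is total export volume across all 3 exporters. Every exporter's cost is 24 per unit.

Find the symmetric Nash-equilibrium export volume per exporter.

27.75

A representative exporter's profit is π_i = q_i(135 − Q) − 24q_i, with Q = q_i + Σ_{j≠i} q_j.
First-order condition: 111 − 2q_i − Σ_{j≠i} q_j = 0.
With identical exporters, set every q_j = q: then 111 − 2q − 2q = 0, i.e. q = 111/4 = 27.75.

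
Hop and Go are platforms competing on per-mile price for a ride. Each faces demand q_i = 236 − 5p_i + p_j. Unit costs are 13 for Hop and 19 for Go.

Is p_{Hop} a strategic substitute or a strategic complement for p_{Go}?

Hop's profit: π = (p_{Hop} − 13)(236 − 5p_{Hop} + p_{Go}).
∂π/∂p_{Hop} = 301 − 10p_{Hop} + p_{Go} = 0 ⇒ p_{Hop} = 30.1 + 0.1p_{Go}.
The best-response slope dp_{Hop}/dp_{Go} = 0.1 > 0: the reaction function is upward-sloping, so the choices are strategic complements.

strategic complements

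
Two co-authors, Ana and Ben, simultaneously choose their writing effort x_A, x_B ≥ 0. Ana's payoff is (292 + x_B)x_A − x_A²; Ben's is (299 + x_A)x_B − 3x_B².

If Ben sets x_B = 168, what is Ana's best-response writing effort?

230

Expanding Ana's payoff: 292x_A + x_Bx_A − x_A².
∂π/∂x_A = 292 + x_B − 2x_A = 0, so x_A = 146 + 0.5x_B.
At x_B = 168: x_A = 146 + 0.5·168 = 230.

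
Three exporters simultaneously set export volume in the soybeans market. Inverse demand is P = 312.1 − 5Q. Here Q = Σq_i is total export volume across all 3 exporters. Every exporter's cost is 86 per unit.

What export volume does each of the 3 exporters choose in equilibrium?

A representative exporter's profit is π_i = q_i(312.1 − 5Q) − 86q_i, with Q = q_i + Σ_{j≠i} q_j.
First-order condition: 226.1 − 10q_i − 5Σ_{j≠i} q_j = 0.
In a symmetric equilibrium every exporter chooses the same q, so Σ_{j≠i} q_j = 2q. The condition becomes 226.1 − 20q = 0, giving q = 226.1/20 = 11.305.

11.305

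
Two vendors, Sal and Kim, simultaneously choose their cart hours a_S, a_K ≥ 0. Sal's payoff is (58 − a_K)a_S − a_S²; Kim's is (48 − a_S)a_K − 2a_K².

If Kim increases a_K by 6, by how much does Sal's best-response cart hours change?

-3

Expanding Sal's payoff: 58a_S − a_Ka_S − a_S².
∂π/∂a_S = 58 − a_K − 2a_S = 0, so a_S = 29 − 0.5a_K.
The reaction-function slope is −0.5, so a 6-unit rise in a_K moves a_S by −0.5 × 6 = −3. Sal's best response falls — the actions are strategic substitutes.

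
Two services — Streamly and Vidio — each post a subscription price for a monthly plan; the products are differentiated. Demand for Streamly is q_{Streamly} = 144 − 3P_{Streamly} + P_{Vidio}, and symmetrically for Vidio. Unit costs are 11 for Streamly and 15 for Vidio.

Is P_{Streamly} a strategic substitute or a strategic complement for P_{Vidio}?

strategic complements

Streamly's profit: π = (P_{Streamly} − 11)(144 − 3P_{Streamly} + P_{Vidio}).
∂π/∂P_{Streamly} = 177 − 6P_{Streamly} + P_{Vidio} = 0 ⇒ P_{Streamly} = 29.5 + (1/6)P_{Vidio}.
The best-response slope dP_{Streamly}/dP_{Vidio} = 1/6 > 0: the reaction function is upward-sloping, so the choices are strategic complements.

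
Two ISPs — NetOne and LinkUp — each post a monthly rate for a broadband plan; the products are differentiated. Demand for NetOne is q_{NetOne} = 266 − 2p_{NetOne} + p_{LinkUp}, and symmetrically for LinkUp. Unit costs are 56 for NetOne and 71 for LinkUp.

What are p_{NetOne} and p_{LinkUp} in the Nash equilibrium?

128, 134

NetOne's profit: π = (p_{NetOne} − 56)(266 − 2p_{NetOne} + p_{LinkUp}).
∂π/∂p_{NetOne} = 378 − 4p_{NetOne} + p_{LinkUp} = 0 ⇒ p_{NetOne} = 94.5 + 0.25p_{LinkUp}.
Similarly p_{LinkUp} = 102 + 0.25p_{NetOne}.
Solving the two reaction functions simultaneously: (1 − (0.25)(0.25))p_{NetOne} = 94.5 + 0.25·102, so 0.9375p_{NetOne} = 120 and p_{NetOne} = 128.
Then p_{LinkUp} = 102 + 0.25·128 = 134.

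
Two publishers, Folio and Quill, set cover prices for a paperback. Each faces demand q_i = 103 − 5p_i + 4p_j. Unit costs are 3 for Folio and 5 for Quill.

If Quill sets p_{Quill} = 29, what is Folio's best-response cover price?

Folio's profit: π = (p_{Folio} − 3)(103 − 5p_{Folio} + 4p_{Quill}).
∂π/∂p_{Folio} = 118 − 10p_{Folio} + 4p_{Quill} = 0 ⇒ p_{Folio} = 11.8 + 0.4p_{Quill}.
At p_{Quill} = 29: p_{Folio} = 11.8 + 0.4·29 = 23.4.

23.4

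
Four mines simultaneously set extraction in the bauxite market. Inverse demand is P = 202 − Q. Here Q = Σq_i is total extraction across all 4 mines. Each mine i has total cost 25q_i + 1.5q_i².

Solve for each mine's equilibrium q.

22.125

A representative mine's profit is π_i = q_i(202 − Q) − 25q_i − 1.5q_i², with Q = q_i + Σ_{j≠i} q_j.
First-order condition: 177 − 5q_i − Σ_{j≠i} q_j = 0.
In a symmetric equilibrium every mine chooses the same q, so Σ_{j≠i} q_j = 3q. The condition becomes 177 − 8q = 0, giving q = 177/8 = 22.125.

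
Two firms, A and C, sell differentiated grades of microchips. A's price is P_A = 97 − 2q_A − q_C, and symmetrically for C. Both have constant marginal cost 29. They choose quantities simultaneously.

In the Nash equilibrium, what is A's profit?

369.92

Firm A's profit: π = q_A(97 − 2q_A − q_C) − 29q_A.
∂π/∂q_A = 68 − 4q_A − q_C = 0 ⇒ q_A = 17 − 0.25q_C.
Setting q_A = q_C in the reaction function: q_A = 17 − 0.25q_A, so q_A = 17 / 1.25 = 13.6.
P_A = 97 − 2·13.6 − 13.6 = 56.2.
Profit = (56.2 − 29)·13.6 = 369.92.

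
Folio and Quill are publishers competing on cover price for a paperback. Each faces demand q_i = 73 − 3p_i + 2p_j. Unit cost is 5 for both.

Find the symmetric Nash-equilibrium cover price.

Folio's profit: π = (p_{Folio} − 5)(73 − 3p_{Folio} + 2p_{Quill}).
∂π/∂p_{Folio} = 88 − 6p_{Folio} + 2p_{Quill} = 0 ⇒ p_{Folio} = 44/3 + (1/3)p_{Quill}.
The game is symmetric, so in equilibrium p_{Quill} = p_{Folio}: the reaction function gives (2/3)p_{Folio} = 44/3, hence p_{Folio} = 22.

22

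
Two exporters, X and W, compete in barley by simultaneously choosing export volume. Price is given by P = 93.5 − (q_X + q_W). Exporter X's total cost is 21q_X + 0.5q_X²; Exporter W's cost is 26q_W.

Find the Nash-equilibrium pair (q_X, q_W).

Exporter X's profit: π = q_X(93.5 − (q_X + q_W)) − 21q_X − 0.5q_X².
∂π/∂q_X = 72.5 − 3q_X − q_W = 0, so q_X = 145/6 − (1/3)q_W.
For W: ∂π/∂q_W = 67.5 − 2q_W − q_X = 0 ⇒ q_W = 33.75 − 0.5q_X.
Substituting the second reaction function into the first: q_X = 145/6 − (1/3)(33.75 − 0.5q_X), which gives (5/6)q_X = 155/12 ⇒ q_X = 15.5.
Then q_W = 33.75 − 0.5·15.5 = 26.

15.5, 26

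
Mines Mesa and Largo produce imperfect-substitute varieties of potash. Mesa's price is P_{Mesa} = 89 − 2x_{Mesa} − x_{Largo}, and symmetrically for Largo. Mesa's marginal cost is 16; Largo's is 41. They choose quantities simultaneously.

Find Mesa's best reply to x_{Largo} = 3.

17.5

Mine Mesa's profit: π = x_{Mesa}(89 − 2x_{Mesa} − x_{Largo}) − 16x_{Mesa}.
∂π/∂x_{Mesa} = 73 − 4x_{Mesa} − x_{Largo} = 0 ⇒ x_{Mesa} = 18.25 − 0.25x_{Largo}.
At x_{Largo} = 3: x_{Mesa} = 18.25 − 0.25·3 = 17.5.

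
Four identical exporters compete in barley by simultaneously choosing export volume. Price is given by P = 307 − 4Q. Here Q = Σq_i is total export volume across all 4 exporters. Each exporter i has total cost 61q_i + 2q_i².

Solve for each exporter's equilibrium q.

10.25

A representative exporter's profit is π_i = q_i(307 − 4Q) − 61q_i − 2q_i², with Q = q_i + Σ_{j≠i} q_j.
First-order condition: 246 − 12q_i − 4Σ_{j≠i} q_j = 0.
With identical exporters, set every q_j = q: then 246 − 12q − 12q = 0, i.e. q = 246/24 = 10.25.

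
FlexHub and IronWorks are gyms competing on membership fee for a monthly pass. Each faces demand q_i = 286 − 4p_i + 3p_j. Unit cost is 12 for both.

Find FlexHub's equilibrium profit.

12012.16

FlexHub's profit: π = (p_{FlexHub} − 12)(286 − 4p_{FlexHub} + 3p_{IronWorks}).
∂π/∂p_{FlexHub} = 334 − 8p_{FlexHub} + 3p_{IronWorks} = 0 ⇒ p_{FlexHub} = 41.75 + 0.375p_{IronWorks}.
By symmetry p_{IronWorks} = p_{FlexHub}; substituting into the reaction function, 0.625p_{FlexHub} = 41.75 and p_{FlexHub} = 66.8.
q_{FlexHub} = 286 − 4·66.8 + 3·66.8 = 219.2.
Profit = (66.8 − 12)·219.2 = 12012.16.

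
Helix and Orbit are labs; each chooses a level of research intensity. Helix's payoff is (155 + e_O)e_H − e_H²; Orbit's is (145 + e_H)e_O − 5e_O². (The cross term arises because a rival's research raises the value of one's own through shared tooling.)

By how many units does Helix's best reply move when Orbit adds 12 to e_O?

Expanding Helix's payoff: 155e_H + e_Oe_H − e_H².
∂π/∂e_H = 155 + e_O − 2e_H = 0, so e_H = 77.5 + 0.5e_O.
The reaction-function slope is 0.5, so a 12-unit rise in e_O moves e_H by 0.5 × 12 = 6. Helix's best response rises — the actions are strategic complements.

6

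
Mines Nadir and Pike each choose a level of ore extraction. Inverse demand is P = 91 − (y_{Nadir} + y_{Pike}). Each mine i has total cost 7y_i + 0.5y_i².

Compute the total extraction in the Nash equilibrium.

42

Mine Nadir's profit: π = y_{Nadir}(91 − (y_{Nadir} + y_{Pike})) − 7y_{Nadir} − 0.5y_{Nadir}².
∂π/∂y_{Nadir} = 84 − 3y_{Nadir} − y_{Pike} = 0, so y_{Nadir} = 28 − (1/3)y_{Pike}.
The game is symmetric, so in equilibrium y_{Pike} = y_{Nadir}: the reaction function gives (4/3)y_{Nadir} = 28, hence y_{Nadir} = 21.
Total extraction: 21 + 21 = 42.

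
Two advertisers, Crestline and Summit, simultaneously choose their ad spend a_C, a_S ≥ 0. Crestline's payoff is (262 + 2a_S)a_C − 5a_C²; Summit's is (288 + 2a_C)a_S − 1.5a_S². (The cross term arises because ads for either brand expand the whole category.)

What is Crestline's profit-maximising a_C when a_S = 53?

36.8

Expanding Crestline's payoff: 262a_C + 2a_Sa_C − 5a_C².
∂π/∂a_C = 262 + 2a_S − 10a_C = 0, so a_C = 26.2 + 0.2a_S.
At a_S = 53: a_C = 26.2 + 0.2·53 = 36.8.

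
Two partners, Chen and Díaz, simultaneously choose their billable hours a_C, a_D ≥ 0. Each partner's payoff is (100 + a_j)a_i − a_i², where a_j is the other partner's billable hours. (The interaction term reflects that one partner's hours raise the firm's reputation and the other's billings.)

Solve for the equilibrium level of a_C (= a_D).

100

Chen's payoff is (100 + a_D)a_C − a_C².
∂π/∂a_C = 100 + a_D − 2a_C = 0, so a_C = 50 + 0.5a_D.
The game is symmetric, so in equilibrium a_D = a_C: the reaction function gives 0.5a_C = 50, hence a_C = 100.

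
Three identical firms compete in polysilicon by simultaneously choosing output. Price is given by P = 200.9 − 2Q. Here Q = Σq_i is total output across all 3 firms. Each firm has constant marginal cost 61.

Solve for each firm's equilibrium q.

17.4875

A representative firm's profit is π_i = q_i(200.9 − 2Q) − 61q_i, with Q = q_i + Σ_{j≠i} q_j.
First-order condition: 139.9 − 4q_i − 2Σ_{j≠i} q_j = 0.
In a symmetric equilibrium every firm chooses the same q, so Σ_{j≠i} q_j = 2q. The condition becomes 139.9 − 8q = 0, giving q = 139.9/8 = 17.4875.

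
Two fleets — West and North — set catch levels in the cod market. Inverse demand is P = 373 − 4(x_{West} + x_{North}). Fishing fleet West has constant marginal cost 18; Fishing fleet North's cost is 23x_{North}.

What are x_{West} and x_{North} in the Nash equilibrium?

30, 28.75

Fishing fleet West's profit: π = x_{West}(373 − 4(x_{West} + x_{North})) − 18x_{West}.
∂π/∂x_{West} = 355 − 8x_{West} − 4x_{North} = 0, so x_{West} = 44.375 − 0.5x_{North}.
By the same steps for North: x_{North} = 43.75 − 0.5x_{West}.
Plugging x_{North} into West's best response: x_{West} = 44.375 − 0.5(43.75 − 0.5x_{West}) ⇒ 0.75x_{West} = 22.5, so x_{West} = 30.
Then x_{North} = 43.75 − 0.5·30 = 28.75.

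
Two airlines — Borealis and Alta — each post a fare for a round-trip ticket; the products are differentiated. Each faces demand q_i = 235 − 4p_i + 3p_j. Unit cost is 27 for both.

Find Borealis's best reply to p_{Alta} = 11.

Borealis's profit: π = (p_{Borealis} − 27)(235 − 4p_{Borealis} + 3p_{Alta}).
∂π/∂p_{Borealis} = 343 − 8p_{Borealis} + 3p_{Alta} = 0 ⇒ p_{Borealis} = 42.875 + 0.375p_{Alta}.
At p_{Alta} = 11: p_{Borealis} = 42.875 + 0.375·11 = 47.

47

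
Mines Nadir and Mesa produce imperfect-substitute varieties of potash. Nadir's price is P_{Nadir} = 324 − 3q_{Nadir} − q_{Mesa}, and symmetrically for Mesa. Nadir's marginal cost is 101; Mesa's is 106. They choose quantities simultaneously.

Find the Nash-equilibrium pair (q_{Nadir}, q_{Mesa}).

32, 31

Mine Nadir's profit: π = q_{Nadir}(324 − 3q_{Nadir} − q_{Mesa}) − 101q_{Nadir}.
∂π/∂q_{Nadir} = 223 − 6q_{Nadir} − q_{Mesa} = 0 ⇒ q_{Nadir} = 223/6 − (1/6)q_{Mesa}.
Similarly q_{Mesa} = 109/3 − (1/6)q_{Nadir}.
Plugging q_{Mesa} into Nadir's best response: q_{Nadir} = 223/6 − (1/6)(109/3 − (1/6)q_{Nadir}) ⇒ (35/36)q_{Nadir} = 280/9, so q_{Nadir} = 32.
Then q_{Mesa} = 109/3 − (1/6)·32 = 31.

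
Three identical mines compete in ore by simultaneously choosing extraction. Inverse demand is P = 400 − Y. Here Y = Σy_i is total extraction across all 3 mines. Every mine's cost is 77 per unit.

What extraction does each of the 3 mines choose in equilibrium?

A representative mine's profit is π_i = y_i(400 − Y) − 77y_i, with Y = y_i + Σ_{j≠i} y_j.
First-order condition: 323 − 2y_i − Σ_{j≠i} y_j = 0.
With identical mines, set every y_j = y: then 323 − 2y − 2y = 0, i.e. y = 323/4 = 80.75.

80.75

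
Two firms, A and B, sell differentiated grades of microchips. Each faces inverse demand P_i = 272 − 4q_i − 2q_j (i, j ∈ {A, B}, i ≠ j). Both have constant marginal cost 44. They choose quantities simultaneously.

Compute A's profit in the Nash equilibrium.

2079.36

Firm A's profit: π = q_A(272 − 4q_A − 2q_B) − 44q_A.
∂π/∂q_A = 228 − 8q_A − 2q_B = 0 ⇒ q_A = 28.5 − 0.25q_B.
By symmetry q_B = q_A; substituting into the reaction function, 1.25q_A = 28.5 and q_A = 22.8.
P_A = 272 − 4·22.8 − 2·22.8 = 135.2.
Profit = (135.2 − 44)·22.8 = 2079.36.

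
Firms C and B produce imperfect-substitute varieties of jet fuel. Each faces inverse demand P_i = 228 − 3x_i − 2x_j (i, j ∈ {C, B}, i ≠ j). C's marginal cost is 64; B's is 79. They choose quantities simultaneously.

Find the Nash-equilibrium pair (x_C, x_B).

21.4375, 17.6875

Firm C's profit: π = x_C(228 − 3x_C − 2x_B) − 64x_C.
∂π/∂x_C = 164 − 6x_C − 2x_B = 0 ⇒ x_C = 82/3 − (1/3)x_B.
Similarly x_B = 149/6 − (1/3)x_C.
Substituting the second reaction function into the first: x_C = 82/3 − (1/3)(149/6 − (1/3)x_C), which gives (8/9)x_C = 343/18 ⇒ x_C = 21.4375.
Then x_B = 149/6 − (1/3)·21.4375 = 17.6875.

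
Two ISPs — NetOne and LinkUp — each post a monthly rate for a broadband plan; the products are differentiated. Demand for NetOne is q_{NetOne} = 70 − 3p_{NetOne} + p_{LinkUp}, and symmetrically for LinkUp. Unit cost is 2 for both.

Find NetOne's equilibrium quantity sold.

39.6

NetOne's profit: π = (p_{NetOne} − 2)(70 − 3p_{NetOne} + p_{LinkUp}).
∂π/∂p_{NetOne} = 76 − 6p_{NetOne} + p_{LinkUp} = 0 ⇒ p_{NetOne} = 38/3 + (1/6)p_{LinkUp}.
Setting p_{NetOne} = p_{LinkUp} in the reaction function: p_{NetOne} = 38/3 + (1/6)p_{NetOne}, so p_{NetOne} = (38/3) / (5/6) = 15.2.
q_{NetOne} = 70 − 3·15.2 + 15.2 = 39.6.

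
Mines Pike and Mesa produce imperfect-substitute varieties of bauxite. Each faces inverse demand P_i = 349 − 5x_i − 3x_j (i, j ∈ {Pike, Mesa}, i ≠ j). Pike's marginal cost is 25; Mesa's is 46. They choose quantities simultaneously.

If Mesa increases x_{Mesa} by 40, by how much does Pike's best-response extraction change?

-12

Mine Pike's profit: π = x_{Pike}(349 − 5x_{Pike} − 3x_{Mesa}) − 25x_{Pike}.
∂π/∂x_{Pike} = 324 − 10x_{Pike} − 3x_{Mesa} = 0 ⇒ x_{Pike} = 32.4 − 0.3x_{Mesa}.
The reaction-function slope is −0.3, so a 40-unit rise in x_{Mesa} moves x_{Pike} by −0.3 × 40 = −12. Pike's best response falls — the actions are strategic substitutes.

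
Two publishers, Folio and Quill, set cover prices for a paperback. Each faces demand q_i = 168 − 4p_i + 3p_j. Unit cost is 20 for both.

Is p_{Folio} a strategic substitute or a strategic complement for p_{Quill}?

strategic complements

Folio's profit: π = (p_{Folio} − 20)(168 − 4p_{Folio} + 3p_{Quill}).
∂π/∂p_{Folio} = 248 − 8p_{Folio} + 3p_{Quill} = 0 ⇒ p_{Folio} = 31 + 0.375p_{Quill}.
The best-response slope dp_{Folio}/dp_{Quill} = 0.375 > 0: the reaction function is upward-sloping, so the choices are strategic complements.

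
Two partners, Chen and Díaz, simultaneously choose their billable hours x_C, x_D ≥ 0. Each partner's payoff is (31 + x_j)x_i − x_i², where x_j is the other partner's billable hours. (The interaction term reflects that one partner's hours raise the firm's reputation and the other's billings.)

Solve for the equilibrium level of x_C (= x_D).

31

Chen's payoff is (31 + x_D)x_C − x_C².
∂π/∂x_C = 31 + x_D − 2x_C = 0, so x_C = 15.5 + 0.5x_D.
The game is symmetric, so in equilibrium x_D = x_C: the reaction function gives 0.5x_C = 15.5, hence x_C = 31.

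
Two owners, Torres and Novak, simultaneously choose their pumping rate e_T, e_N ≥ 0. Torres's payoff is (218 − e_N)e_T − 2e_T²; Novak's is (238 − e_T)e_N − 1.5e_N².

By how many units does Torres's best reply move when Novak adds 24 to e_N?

Expanding Torres's payoff: 218e_T − e_Ne_T − 2e_T².
∂π/∂e_T = 218 − e_N − 4e_T = 0, so e_T = 54.5 − 0.25e_N.
The reaction-function slope is −0.25, so a 24-unit rise in e_N moves e_T by −0.25 × 24 = −6. Torres's best response falls — the actions are strategic substitutes.

-6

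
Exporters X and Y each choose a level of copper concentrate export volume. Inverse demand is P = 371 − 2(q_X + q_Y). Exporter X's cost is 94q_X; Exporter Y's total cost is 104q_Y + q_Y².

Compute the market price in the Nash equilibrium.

206.8

Exporter X's profit: π = q_X(371 − 2(q_X + q_Y)) − 94q_X.
∂π/∂q_X = 277 − 4q_X − 2q_Y = 0, so q_X = 69.25 − 0.5q_Y.
For Y: ∂π/∂q_Y = 267 − 6q_Y − 2q_X = 0 ⇒ q_Y = 44.5 − (1/3)q_X.
Plugging q_Y into X's best response: q_X = 69.25 − 0.5(44.5 − (1/3)q_X) ⇒ (5/6)q_X = 47, so q_X = 56.4.
Then q_Y = 44.5 − (1/3)·56.4 = 25.7.
Equilibrium price: P = 371 − 2·82.1 = 206.8.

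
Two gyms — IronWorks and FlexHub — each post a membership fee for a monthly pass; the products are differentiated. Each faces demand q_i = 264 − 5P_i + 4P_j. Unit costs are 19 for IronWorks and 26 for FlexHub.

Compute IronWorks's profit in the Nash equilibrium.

IronWorks's profit: π = (P_{IronWorks} − 19)(264 − 5P_{IronWorks} + 4P_{FlexHub}).
∂π/∂P_{IronWorks} = 359 − 10P_{IronWorks} + 4P_{FlexHub} = 0 ⇒ P_{IronWorks} = 35.9 + 0.4P_{FlexHub}.
Similarly P_{FlexHub} = 39.4 + 0.4P_{IronWorks}.
Substituting the second reaction function into the first: P_{IronWorks} = 35.9 + 0.4(39.4 + 0.4P_{IronWorks}), which gives 0.84P_{IronWorks} = 51.66 ⇒ P_{IronWorks} = 61.5.
Then P_{FlexHub} = 39.4 + 0.4·61.5 = 64.
q_{IronWorks} = 264 − 5·61.5 + 4·64 = 212.5.
Profit = (61.5 − 19)·212.5 = 9031.25.

9031.25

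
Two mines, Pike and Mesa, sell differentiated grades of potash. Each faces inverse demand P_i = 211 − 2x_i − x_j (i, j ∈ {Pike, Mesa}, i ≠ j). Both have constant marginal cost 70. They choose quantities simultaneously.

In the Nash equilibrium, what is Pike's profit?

1590.48

Mine Pike's profit: π = x_{Pike}(211 − 2x_{Pike} − x_{Mesa}) − 70x_{Pike}.
∂π/∂x_{Pike} = 141 − 4x_{Pike} − x_{Mesa} = 0 ⇒ x_{Pike} = 35.25 − 0.25x_{Mesa}.
The game is symmetric, so in equilibrium x_{Mesa} = x_{Pike}: the reaction function gives 1.25x_{Pike} = 35.25, hence x_{Pike} = 28.2.
P_{Pike} = 211 − 2·28.2 − 28.2 = 126.4.
Profit = (126.4 − 70)·28.2 = 1590.48.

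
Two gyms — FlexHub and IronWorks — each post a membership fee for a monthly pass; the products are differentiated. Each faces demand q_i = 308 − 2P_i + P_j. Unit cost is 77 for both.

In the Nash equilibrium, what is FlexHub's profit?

FlexHub's profit: π = (P_{FlexHub} − 77)(308 − 2P_{FlexHub} + P_{IronWorks}).
∂π/∂P_{FlexHub} = 462 − 4P_{FlexHub} + P_{IronWorks} = 0 ⇒ P_{FlexHub} = 115.5 + 0.25P_{IronWorks}.
The game is symmetric, so in equilibrium P_{IronWorks} = P_{FlexHub}: the reaction function gives 0.75P_{FlexHub} = 115.5, hence P_{FlexHub} = 154.
q_{FlexHub} = 308 − 2·154 + 154 = 154.
Profit = (154 − 77)·154 = 11858.

11858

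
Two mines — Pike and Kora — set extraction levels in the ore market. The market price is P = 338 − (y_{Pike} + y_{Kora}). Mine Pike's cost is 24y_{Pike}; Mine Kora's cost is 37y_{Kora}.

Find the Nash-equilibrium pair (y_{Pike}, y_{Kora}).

109, 96

Mine Pike's profit: π = y_{Pike}(338 − (y_{Pike} + y_{Kora})) − 24y_{Pike}.
∂π/∂y_{Pike} = 314 − 2y_{Pike} − y_{Kora} = 0, so y_{Pike} = 157 − 0.5y_{Kora}.
By the same steps for Kora: y_{Kora} = 150.5 − 0.5y_{Pike}.
Substituting the second reaction function into the first: y_{Pike} = 157 − 0.5(150.5 − 0.5y_{Pike}), which gives 0.75y_{Pike} = 81.75 ⇒ y_{Pike} = 109.
Then y_{Kora} = 150.5 − 0.5·109 = 96.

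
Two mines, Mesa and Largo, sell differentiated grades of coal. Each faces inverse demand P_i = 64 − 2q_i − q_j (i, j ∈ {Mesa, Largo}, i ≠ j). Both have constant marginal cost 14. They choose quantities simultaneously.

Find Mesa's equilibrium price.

34

Mine Mesa's profit: π = q_{Mesa}(64 − 2q_{Mesa} − q_{Largo}) − 14q_{Mesa}.
∂π/∂q_{Mesa} = 50 − 4q_{Mesa} − q_{Largo} = 0 ⇒ q_{Mesa} = 12.5 − 0.25q_{Largo}.
By symmetry q_{Largo} = q_{Mesa}; substituting into the reaction function, 1.25q_{Mesa} = 12.5 and q_{Mesa} = 10.
P_{Mesa} = 64 − 2·10 − 10 = 34.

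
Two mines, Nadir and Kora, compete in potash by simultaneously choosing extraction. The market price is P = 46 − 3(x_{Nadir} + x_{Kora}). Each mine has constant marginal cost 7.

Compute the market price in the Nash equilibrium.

Mine Nadir's profit: π = x_{Nadir}(46 − 3(x_{Nadir} + x_{Kora})) − 7x_{Nadir}.
∂π/∂x_{Nadir} = 39 − 6x_{Nadir} − 3x_{Kora} = 0, so x_{Nadir} = 6.5 − 0.5x_{Kora}.
By symmetry x_{Kora} = x_{Nadir}; substituting into the reaction function, 1.5x_{Nadir} = 6.5 and x_{Nadir} = 13/3.
Equilibrium price: P = 46 − 3·(26/3) = 20.

20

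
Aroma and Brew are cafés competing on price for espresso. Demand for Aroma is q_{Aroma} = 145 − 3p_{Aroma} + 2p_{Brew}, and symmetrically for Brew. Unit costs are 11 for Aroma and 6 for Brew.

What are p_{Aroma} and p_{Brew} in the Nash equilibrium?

Aroma's profit: π = (p_{Aroma} − 11)(145 − 3p_{Aroma} + 2p_{Brew}).
∂π/∂p_{Aroma} = 178 − 6p_{Aroma} + 2p_{Brew} = 0 ⇒ p_{Aroma} = 89/3 + (1/3)p_{Brew}.
Similarly p_{Brew} = 163/6 + (1/3)p_{Aroma}.
Solving the two reaction functions simultaneously: (1 − (1/3)(1/3))p_{Aroma} = 89/3 + (1/3)·(163/6), so (8/9)p_{Aroma} = 697/18 and p_{Aroma} = 43.5625.
Then p_{Brew} = 163/6 + (1/3)·43.5625 = 41.6875.

43.5625, 41.6875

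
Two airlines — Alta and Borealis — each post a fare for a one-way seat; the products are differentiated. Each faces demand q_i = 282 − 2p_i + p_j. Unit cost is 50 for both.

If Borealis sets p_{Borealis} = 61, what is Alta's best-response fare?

Alta's profit: π = (p_{Alta} − 50)(282 − 2p_{Alta} + p_{Borealis}).
∂π/∂p_{Alta} = 382 − 4p_{Alta} + p_{Borealis} = 0 ⇒ p_{Alta} = 95.5 + 0.25p_{Borealis}.
At p_{Borealis} = 61: p_{Alta} = 95.5 + 0.25·61 = 110.75.

110.75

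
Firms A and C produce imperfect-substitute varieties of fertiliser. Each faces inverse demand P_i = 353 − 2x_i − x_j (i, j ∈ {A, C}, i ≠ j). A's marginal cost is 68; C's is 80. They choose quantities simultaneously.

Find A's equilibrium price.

183.6

Firm A's profit: π = x_A(353 − 2x_A − x_C) − 68x_A.
∂π/∂x_A = 285 − 4x_A − x_C = 0 ⇒ x_A = 71.25 − 0.25x_C.
Similarly x_C = 68.25 − 0.25x_A.
Solving the two reaction functions simultaneously: (1 − (−0.25)(−0.25))x_A = 71.25 − 0.25·68.25, so 0.9375x_A = 54.1875 and x_A = 57.8.
Then x_C = 68.25 − 0.25·57.8 = 53.8.
P_A = 353 − 2·57.8 − 53.8 = 183.6.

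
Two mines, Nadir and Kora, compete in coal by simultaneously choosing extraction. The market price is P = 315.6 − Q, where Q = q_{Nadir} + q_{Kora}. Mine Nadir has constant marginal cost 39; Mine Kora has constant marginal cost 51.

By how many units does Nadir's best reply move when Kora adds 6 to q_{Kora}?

Mine Nadir's profit: π = q_{Nadir}(315.6 − (q_{Nadir} + q_{Kora})) − 39q_{Nadir}.
∂π/∂q_{Nadir} = 276.6 − 2q_{Nadir} − q_{Kora} = 0, so q_{Nadir} = 138.3 − 0.5q_{Kora}.
The reaction-function slope is −0.5, so a 6-unit rise in q_{Kora} moves q_{Nadir} by −0.5 × 6 = −3. Nadir's best response falls — the actions are strategic substitutes.

-3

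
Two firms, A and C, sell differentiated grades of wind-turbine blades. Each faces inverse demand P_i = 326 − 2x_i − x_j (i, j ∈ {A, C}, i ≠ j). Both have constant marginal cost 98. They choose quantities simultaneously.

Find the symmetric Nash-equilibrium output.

Firm A's profit: π = x_A(326 − 2x_A − x_C) − 98x_A.
∂π/∂x_A = 228 − 4x_A − x_C = 0 ⇒ x_A = 57 − 0.25x_C.
The game is symmetric, so in equilibrium x_C = x_A: the reaction function gives 1.25x_A = 57, hence x_A = 45.6.

45.6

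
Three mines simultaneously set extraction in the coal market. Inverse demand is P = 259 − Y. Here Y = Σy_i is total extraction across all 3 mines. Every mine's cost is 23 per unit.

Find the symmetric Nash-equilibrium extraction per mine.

59

A representative mine's profit is π_i = y_i(259 − Y) − 23y_i, with Y = y_i + Σ_{j≠i} y_j.
First-order condition: 236 − 2y_i − Σ_{j≠i} y_j = 0.
In a symmetric equilibrium every mine chooses the same y, so Σ_{j≠i} y_j = 2y. The condition becomes 236 − 4y = 0, giving y = 236/4 = 59.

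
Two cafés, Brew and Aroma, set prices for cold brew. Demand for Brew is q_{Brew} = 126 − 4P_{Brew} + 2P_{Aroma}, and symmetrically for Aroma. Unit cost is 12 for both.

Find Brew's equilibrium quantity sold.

Brew's profit: π = (P_{Brew} − 12)(126 − 4P_{Brew} + 2P_{Aroma}).
∂π/∂P_{Brew} = 174 − 8P_{Brew} + 2P_{Aroma} = 0 ⇒ P_{Brew} = 21.75 + 0.25P_{Aroma}.
By symmetry P_{Aroma} = P_{Brew}; substituting into the reaction function, 0.75P_{Brew} = 21.75 and P_{Brew} = 29.
q_{Brew} = 126 − 4·29 + 2·29 = 68.

68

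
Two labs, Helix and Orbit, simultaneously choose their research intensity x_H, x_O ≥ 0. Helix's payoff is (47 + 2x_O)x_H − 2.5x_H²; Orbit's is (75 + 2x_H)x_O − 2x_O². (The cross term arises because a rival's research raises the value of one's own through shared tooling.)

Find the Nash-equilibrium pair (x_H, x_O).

21.125, 29.3125

Expanding Helix's payoff: 47x_H + 2x_Ox_H − 2.5x_H².
∂π/∂x_H = 47 + 2x_O − 5x_H = 0, so x_H = 9.4 + 0.4x_O.
Likewise for Orbit: x_O = 18.75 + 0.5x_H.
Plugging x_O into Helix's best response: x_H = 9.4 + 0.4(18.75 + 0.5x_H) ⇒ 0.8x_H = 16.9, so x_H = 21.125.
Then x_O = 18.75 + 0.5·21.125 = 29.3125.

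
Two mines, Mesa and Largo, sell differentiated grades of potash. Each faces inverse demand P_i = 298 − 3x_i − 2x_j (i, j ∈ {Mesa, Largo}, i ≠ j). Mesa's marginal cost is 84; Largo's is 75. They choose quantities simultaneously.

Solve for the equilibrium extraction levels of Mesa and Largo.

Mine Mesa's profit: π = x_{Mesa}(298 − 3x_{Mesa} − 2x_{Largo}) − 84x_{Mesa}.
∂π/∂x_{Mesa} = 214 − 6x_{Mesa} − 2x_{Largo} = 0 ⇒ x_{Mesa} = 107/3 − (1/3)x_{Largo}.
Similarly x_{Largo} = 223/6 − (1/3)x_{Mesa}.
Plugging x_{Largo} into Mesa's best response: x_{Mesa} = 107/3 − (1/3)(223/6 − (1/3)x_{Mesa}) ⇒ (8/9)x_{Mesa} = 419/18, so x_{Mesa} = 26.1875.
Then x_{Largo} = 223/6 − (1/3)·26.1875 = 28.4375.

26.1875, 28.4375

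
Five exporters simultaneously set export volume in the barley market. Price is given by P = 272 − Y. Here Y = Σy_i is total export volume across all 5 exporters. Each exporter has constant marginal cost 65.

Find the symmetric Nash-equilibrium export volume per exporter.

34.5

A representative exporter's profit is π_i = y_i(272 − Y) − 65y_i, with Y = y_i + Σ_{j≠i} y_j.
First-order condition: 207 − 2y_i − Σ_{j≠i} y_j = 0.
Imposing symmetry (y_j = y for all j) turns Σ_{j≠i} y_j into 4y, so 207 = 6y and y = 34.5.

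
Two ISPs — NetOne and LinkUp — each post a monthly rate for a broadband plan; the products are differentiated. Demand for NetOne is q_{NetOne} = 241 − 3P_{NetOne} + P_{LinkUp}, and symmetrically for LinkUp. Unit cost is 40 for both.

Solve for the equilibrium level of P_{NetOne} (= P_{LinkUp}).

NetOne's profit: π = (P_{NetOne} − 40)(241 − 3P_{NetOne} + P_{LinkUp}).
∂π/∂P_{NetOne} = 361 − 6P_{NetOne} + P_{LinkUp} = 0 ⇒ P_{NetOne} = 361/6 + (1/6)P_{LinkUp}.
By symmetry P_{LinkUp} = P_{NetOne}; substituting into the reaction function, (5/6)P_{NetOne} = 361/6 and P_{NetOne} = 72.2.

72.2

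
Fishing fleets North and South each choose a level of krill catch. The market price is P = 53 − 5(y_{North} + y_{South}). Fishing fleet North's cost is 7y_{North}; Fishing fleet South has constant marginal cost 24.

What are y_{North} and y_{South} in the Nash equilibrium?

4.2, 0.8

Fishing fleet North's profit: π = y_{North}(53 − 5(y_{North} + y_{South})) − 7y_{North}.
∂π/∂y_{North} = 46 − 10y_{North} − 5y_{South} = 0, so y_{North} = 4.6 − 0.5y_{South}.
By the same steps for South: y_{South} = 2.9 − 0.5y_{North}.
Plugging y_{South} into North's best response: y_{North} = 4.6 − 0.5(2.9 − 0.5y_{North}) ⇒ 0.75y_{North} = 3.15, so y_{North} = 4.2.
Then y_{South} = 2.9 − 0.5·4.2 = 0.8.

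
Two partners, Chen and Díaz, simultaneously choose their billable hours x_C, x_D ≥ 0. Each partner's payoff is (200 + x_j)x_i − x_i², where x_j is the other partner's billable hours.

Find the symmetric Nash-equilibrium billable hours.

Chen's payoff is (200 + x_D)x_C − x_C².
∂π/∂x_C = 200 + x_D − 2x_C = 0, so x_C = 100 + 0.5x_D.
The game is symmetric, so in equilibrium x_D = x_C: the reaction function gives 0.5x_C = 100, hence x_C = 200.

200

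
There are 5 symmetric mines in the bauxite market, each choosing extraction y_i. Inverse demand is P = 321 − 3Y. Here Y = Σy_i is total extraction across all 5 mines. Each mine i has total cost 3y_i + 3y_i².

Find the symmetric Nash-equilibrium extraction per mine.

A representative mine's profit is π_i = y_i(321 − 3Y) − 3y_i − 3y_i², with Y = y_i + Σ_{j≠i} y_j.
First-order condition: 318 − 12y_i − 3Σ_{j≠i} y_j = 0.
In a symmetric equilibrium every mine chooses the same y, so Σ_{j≠i} y_j = 4y. The condition becomes 318 − 24y = 0, giving y = 318/24 = 13.25.

13.25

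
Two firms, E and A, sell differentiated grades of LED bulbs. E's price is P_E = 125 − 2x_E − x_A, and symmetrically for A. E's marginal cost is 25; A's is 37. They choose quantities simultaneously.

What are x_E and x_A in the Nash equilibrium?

20.8, 16.8

Firm E's profit: π = x_E(125 − 2x_E − x_A) − 25x_E.
∂π/∂x_E = 100 − 4x_E − x_A = 0 ⇒ x_E = 25 − 0.25x_A.
Similarly x_A = 22 − 0.25x_E.
Plugging x_A into E's best response: x_E = 25 − 0.25(22 − 0.25x_E) ⇒ 0.9375x_E = 19.5, so x_E = 20.8.
Then x_A = 22 − 0.25·20.8 = 16.8.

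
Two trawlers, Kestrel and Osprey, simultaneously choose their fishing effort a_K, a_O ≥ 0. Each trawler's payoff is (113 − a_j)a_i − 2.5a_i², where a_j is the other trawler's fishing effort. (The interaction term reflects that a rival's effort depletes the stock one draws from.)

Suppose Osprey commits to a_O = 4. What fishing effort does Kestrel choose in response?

Kestrel's payoff is (113 − a_O)a_K − 2.5a_K².
∂π/∂a_K = 113 − a_O − 5a_K = 0, so a_K = 22.6 − 0.2a_O.
At a_O = 4: a_K = 22.6 − 0.2·4 = 21.8.

21.8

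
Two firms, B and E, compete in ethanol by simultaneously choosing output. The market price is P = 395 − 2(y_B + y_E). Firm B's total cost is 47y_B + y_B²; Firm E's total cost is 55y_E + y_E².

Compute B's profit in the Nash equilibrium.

Firm B's profit: π = y_B(395 − 2(y_B + y_E)) − 47y_B − y_B².
∂π/∂y_B = 348 − 6y_B − 2y_E = 0, so y_B = 58 − (1/3)y_E.
By the same steps for E: y_E = 170/3 − (1/3)y_B.
Substituting the second reaction function into the first: y_B = 58 − (1/3)(170/3 − (1/3)y_B), which gives (8/9)y_B = 352/9 ⇒ y_B = 44.
Then y_E = 170/3 − (1/3)·44 = 42.
Price P = 395 − 2·86 = 223.
B's profit: (223 − 47)·44 − (44)² = 5808.

5808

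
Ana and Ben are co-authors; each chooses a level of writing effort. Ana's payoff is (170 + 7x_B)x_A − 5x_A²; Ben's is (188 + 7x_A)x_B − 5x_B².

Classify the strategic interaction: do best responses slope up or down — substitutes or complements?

Expanding Ana's payoff: 170x_A + 7x_Bx_A − 5x_A².
∂π/∂x_A = 170 + 7x_B − 10x_A = 0, so x_A = 17 + 0.7x_B.
The best-response slope dx_A/dx_B = 0.7 > 0: the reaction function is upward-sloping, so the choices are strategic complements.

strategic complements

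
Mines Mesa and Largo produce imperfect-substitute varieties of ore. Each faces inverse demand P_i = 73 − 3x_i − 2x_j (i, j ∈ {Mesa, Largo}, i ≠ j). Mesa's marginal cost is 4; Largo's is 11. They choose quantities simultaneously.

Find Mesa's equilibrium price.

31.1875

Mine Mesa's profit: π = x_{Mesa}(73 − 3x_{Mesa} − 2x_{Largo}) − 4x_{Mesa}.
∂π/∂x_{Mesa} = 69 − 6x_{Mesa} − 2x_{Largo} = 0 ⇒ x_{Mesa} = 11.5 − (1/3)x_{Largo}.
Similarly x_{Largo} = 31/3 − (1/3)x_{Mesa}.
Plugging x_{Largo} into Mesa's best response: x_{Mesa} = 11.5 − (1/3)(31/3 − (1/3)x_{Mesa}) ⇒ (8/9)x_{Mesa} = 145/18, so x_{Mesa} = 9.0625.
Then x_{Largo} = 31/3 − (1/3)·9.0625 = 7.3125.
P_{Mesa} = 73 − 3·9.0625 − 2·7.3125 = 31.1875.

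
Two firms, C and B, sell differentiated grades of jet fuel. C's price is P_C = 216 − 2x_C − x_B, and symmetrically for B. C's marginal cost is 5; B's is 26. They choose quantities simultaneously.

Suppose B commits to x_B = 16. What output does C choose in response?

48.75

Firm C's profit: π = x_C(216 − 2x_C − x_B) − 5x_C.
∂π/∂x_C = 211 − 4x_C − x_B = 0 ⇒ x_C = 52.75 − 0.25x_B.
At x_B = 16: x_C = 52.75 − 0.25·16 = 48.75.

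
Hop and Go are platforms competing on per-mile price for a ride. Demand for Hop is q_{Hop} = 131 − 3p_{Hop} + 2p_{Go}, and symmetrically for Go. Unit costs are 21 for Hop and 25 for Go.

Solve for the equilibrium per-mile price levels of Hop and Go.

49.25, 50.75

Hop's profit: π = (p_{Hop} − 21)(131 − 3p_{Hop} + 2p_{Go}).
∂π/∂p_{Hop} = 194 − 6p_{Hop} + 2p_{Go} = 0 ⇒ p_{Hop} = 97/3 + (1/3)p_{Go}.
Similarly p_{Go} = 103/3 + (1/3)p_{Hop}.
Substituting the second reaction function into the first: p_{Hop} = 97/3 + (1/3)(103/3 + (1/3)p_{Hop}), which gives (8/9)p_{Hop} = 394/9 ⇒ p_{Hop} = 49.25.
Then p_{Go} = 103/3 + (1/3)·49.25 = 50.75.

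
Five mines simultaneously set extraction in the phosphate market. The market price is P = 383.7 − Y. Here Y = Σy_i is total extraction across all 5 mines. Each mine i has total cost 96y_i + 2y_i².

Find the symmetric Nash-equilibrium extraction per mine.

28.77

A representative mine's profit is π_i = y_i(383.7 − Y) − 96y_i − 2y_i², with Y = y_i + Σ_{j≠i} y_j.
First-order condition: 287.7 − 6y_i − Σ_{j≠i} y_j = 0.
In a symmetric equilibrium every mine chooses the same y, so Σ_{j≠i} y_j = 4y. The condition becomes 287.7 − 10y = 0, giving y = 287.7/10 = 28.77.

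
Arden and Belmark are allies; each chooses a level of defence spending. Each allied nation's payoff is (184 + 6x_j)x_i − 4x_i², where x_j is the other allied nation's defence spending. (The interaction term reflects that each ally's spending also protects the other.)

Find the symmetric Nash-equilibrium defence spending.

92

Arden's payoff is (184 + 6x_B)x_A − 4x_A².
∂π/∂x_A = 184 + 6x_B − 8x_A = 0, so x_A = 23 + 0.75x_B.
By symmetry x_B = x_A; substituting into the reaction function, 0.25x_A = 23 and x_A = 92.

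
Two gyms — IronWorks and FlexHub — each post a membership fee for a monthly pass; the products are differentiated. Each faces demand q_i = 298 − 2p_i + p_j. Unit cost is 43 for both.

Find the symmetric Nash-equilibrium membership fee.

IronWorks's profit: π = (p_{IronWorks} − 43)(298 − 2p_{IronWorks} + p_{FlexHub}).
∂π/∂p_{IronWorks} = 384 − 4p_{IronWorks} + p_{FlexHub} = 0 ⇒ p_{IronWorks} = 96 + 0.25p_{FlexHub}.
The game is symmetric, so in equilibrium p_{FlexHub} = p_{IronWorks}: the reaction function gives 0.75p_{IronWorks} = 96, hence p_{IronWorks} = 128.

128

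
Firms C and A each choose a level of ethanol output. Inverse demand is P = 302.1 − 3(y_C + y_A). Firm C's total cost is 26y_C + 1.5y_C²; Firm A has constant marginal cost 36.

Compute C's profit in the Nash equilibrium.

1637.0642

Firm C's profit: π = y_C(302.1 − 3(y_C + y_A)) − 26y_C − 1.5y_C².
∂π/∂y_C = 276.1 − 9y_C − 3y_A = 0, so y_C = 2761/90 − (1/3)y_A.
For A: ∂π/∂y_A = 266.1 − 6y_A − 3y_C = 0 ⇒ y_A = 44.35 − 0.5y_C.
Solving the two reaction functions simultaneously: (1 − (−1/3)(−0.5))y_C = 2761/90 − (1/3)·44.35, so (5/6)y_C = 2861/180 and y_C = 2861/150.
Then y_A = 44.35 − 0.5·(2861/150) = 2611/75.
Price P = 302.1 − 3·(8083/150) = 140.44.
C's profit: (140.44 − 26)·(2861/150) − 1.5(2861/150)² = 1637.0642.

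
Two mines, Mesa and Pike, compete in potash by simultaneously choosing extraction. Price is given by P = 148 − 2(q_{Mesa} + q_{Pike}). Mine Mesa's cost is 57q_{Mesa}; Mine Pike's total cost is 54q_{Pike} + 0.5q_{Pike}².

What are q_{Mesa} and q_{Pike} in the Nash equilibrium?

16.6875, 12.125

Mine Mesa's profit: π = q_{Mesa}(148 − 2(q_{Mesa} + q_{Pike})) − 57q_{Mesa}.
∂π/∂q_{Mesa} = 91 − 4q_{Mesa} − 2q_{Pike} = 0, so q_{Mesa} = 22.75 − 0.5q_{Pike}.
For Pike: ∂π/∂q_{Pike} = 94 − 5q_{Pike} − 2q_{Mesa} = 0 ⇒ q_{Pike} = 18.8 − 0.4q_{Mesa}.
Substituting the second reaction function into the first: q_{Mesa} = 22.75 − 0.5(18.8 − 0.4q_{Mesa}), which gives 0.8q_{Mesa} = 13.35 ⇒ q_{Mesa} = 16.6875.
Then q_{Pike} = 18.8 − 0.4·16.6875 = 12.125.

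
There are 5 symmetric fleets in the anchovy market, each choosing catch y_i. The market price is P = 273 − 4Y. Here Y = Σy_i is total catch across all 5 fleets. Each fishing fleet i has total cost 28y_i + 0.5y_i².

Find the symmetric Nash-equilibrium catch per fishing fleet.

A representative fishing fleet's profit is π_i = y_i(273 − 4Y) − 28y_i − 0.5y_i², with Y = y_i + Σ_{j≠i} y_j.
First-order condition: 245 − 9y_i − 4Σ_{j≠i} y_j = 0.
With identical fishing fleets, set every y_j = y: then 245 − 9y − 16y = 0, i.e. y = 245/25 = 9.8.

9.8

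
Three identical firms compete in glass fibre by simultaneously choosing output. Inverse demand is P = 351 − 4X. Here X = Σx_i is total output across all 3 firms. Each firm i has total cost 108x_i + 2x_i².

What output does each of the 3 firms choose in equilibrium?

A representative firm's profit is π_i = x_i(351 − 4X) − 108x_i − 2x_i², with X = x_i + Σ_{j≠i} x_j.
First-order condition: 243 − 12x_i − 4Σ_{j≠i} x_j = 0.
Imposing symmetry (x_j = x for all j) turns Σ_{j≠i} x_j into 2x, so 243 = 20x and x = 12.15.

12.15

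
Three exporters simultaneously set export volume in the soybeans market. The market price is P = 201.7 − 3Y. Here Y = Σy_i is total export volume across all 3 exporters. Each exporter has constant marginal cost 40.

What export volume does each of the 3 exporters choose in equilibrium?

A representative exporter's profit is π_i = y_i(201.7 − 3Y) − 40y_i, with Y = y_i + Σ_{j≠i} y_j.
First-order condition: 161.7 − 6y_i − 3Σ_{j≠i} y_j = 0.
Imposing symmetry (y_j = y for all j) turns Σ_{j≠i} y_j into 2y, so 161.7 = 12y and y = 13.475.

13.475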